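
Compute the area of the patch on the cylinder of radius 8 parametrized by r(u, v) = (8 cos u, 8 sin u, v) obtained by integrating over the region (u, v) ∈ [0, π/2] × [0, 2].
Area = 8*pi

Area = ∫∫ √(EG − F²) du dv with √(EG − F²) = 8. Integrating over [0, π/2] × [0, 2] gives 8*pi.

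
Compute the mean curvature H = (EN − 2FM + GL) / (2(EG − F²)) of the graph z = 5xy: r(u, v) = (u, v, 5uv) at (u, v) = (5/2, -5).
H = 12500*sqrt(3129)/9790641

With E = 25*v^2 + 1, F = 25*u*v, G = 25*u^2 + 1, L = 0, M = 5/sqrt(25*u^2 + 25*v^2 + 1), N = 0, assemble
  H = (EN − 2FM + GL) / (2(EG − F²)) = -125*u*v/(25*u^2 + 25*v^2 + 1)^(3/2).
At (u, v) = (5/2, -5): H = 12500*sqrt(3129)/9790641.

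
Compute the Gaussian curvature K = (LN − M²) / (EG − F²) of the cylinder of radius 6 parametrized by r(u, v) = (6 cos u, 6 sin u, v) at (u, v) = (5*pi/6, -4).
K = 0

Coefficients of the first fundamental form: E = 36, F = 0, G = 1.
Coefficients of the second fundamental form: L = -6, M = 0, N = 0.
Assemble K = (LN − M²)/(EG − F²) = 0. At (u, v) = (5*pi/6, -4): K = 0.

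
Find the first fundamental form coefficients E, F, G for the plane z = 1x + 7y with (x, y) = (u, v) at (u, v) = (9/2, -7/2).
E = 2;  F = 7;  G = 50

Partials: r_u = (1, 0, 1), r_v = (0, 1, 7). As functions of (u, v):
  E = r_u · r_u = 2,
  F = r_u · r_v = 7,
  G = r_v · r_v = 50.
Evaluating at (u, v) = (9/2, -7/2): E = 2, F = 7, G = 50.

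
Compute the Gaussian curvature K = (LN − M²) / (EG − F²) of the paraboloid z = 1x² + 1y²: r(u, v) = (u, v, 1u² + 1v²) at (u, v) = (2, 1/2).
K = 1/81

Coefficients of the first fundamental form: E = 4*u^2 + 1, F = 4*u*v, G = 4*v^2 + 1.
Coefficients of the second fundamental form: L = 2/sqrt(4*u^2 + 4*v^2 + 1), M = 0, N = 2/sqrt(4*u^2 + 4*v^2 + 1).
Assemble K = (LN − M²)/(EG − F²) = 4/(16*u^4 + 32*u^2*v^2 + 8*u^2 + 16*v^4 + 8*v^2 + 1). At (u, v) = (2, 1/2): K = 1/81.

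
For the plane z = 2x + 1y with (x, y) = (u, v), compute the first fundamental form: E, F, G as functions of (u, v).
E = 5;  F = 2;  G = 2

Compute partials: r_u = (1, 0, 2), r_v = (0, 1, 1). Then
  E = r_u · r_u = 5,
  F = r_u · r_v = 2,
  G = r_v · r_v = 2.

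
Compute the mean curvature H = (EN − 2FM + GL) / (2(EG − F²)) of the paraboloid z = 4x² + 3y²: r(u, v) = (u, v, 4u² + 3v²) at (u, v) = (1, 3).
H = 1495*sqrt(389)/151321

With E = 64*u^2 + 1, F = 48*u*v, G = 36*v^2 + 1, L = 8/sqrt(64*u^2 + 36*v^2 + 1), M = 0, N = 6/sqrt(64*u^2 + 36*v^2 + 1), assemble
  H = (EN − 2FM + GL) / (2(EG − F²)) = (192*u^2 + 144*v^2 + 7)/(64*u^2 + 36*v^2 + 1)^(3/2).
At (u, v) = (1, 3): H = 1495*sqrt(389)/151321.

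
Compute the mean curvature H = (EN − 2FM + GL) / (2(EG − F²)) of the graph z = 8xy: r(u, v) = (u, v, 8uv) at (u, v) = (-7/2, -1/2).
H = -896*sqrt(89)/213867

With E = 64*v^2 + 1, F = 64*u*v, G = 64*u^2 + 1, L = 0, M = 8/sqrt(64*u^2 + 64*v^2 + 1), N = 0, assemble
  H = (EN − 2FM + GL) / (2(EG − F²)) = -512*u*v/(64*u^2 + 64*v^2 + 1)^(3/2).
At (u, v) = (-7/2, -1/2): H = -896*sqrt(89)/213867.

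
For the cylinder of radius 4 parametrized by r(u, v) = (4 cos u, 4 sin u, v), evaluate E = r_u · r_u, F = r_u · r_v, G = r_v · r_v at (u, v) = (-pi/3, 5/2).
E = 16;  F = 0;  G = 1

Partials: r_u = (-4*sin(u), 4*cos(u), 0), r_v = (0, 0, 1). As functions of (u, v):
  E = r_u · r_u = 16,
  F = r_u · r_v = 0,
  G = r_v · r_v = 1.
Evaluating at (u, v) = (-pi/3, 5/2): E = 16, F = 0, G = 1.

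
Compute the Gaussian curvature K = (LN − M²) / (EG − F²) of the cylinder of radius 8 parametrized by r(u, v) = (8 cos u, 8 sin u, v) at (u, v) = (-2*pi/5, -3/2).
K = 0

Coefficients of the first fundamental form: E = 64, F = 0, G = 1.
Coefficients of the second fundamental form: L = -8, M = 0, N = 0.
Assemble K = (LN − M²)/(EG − F²) = 0. At (u, v) = (-2*pi/5, -3/2): K = 0.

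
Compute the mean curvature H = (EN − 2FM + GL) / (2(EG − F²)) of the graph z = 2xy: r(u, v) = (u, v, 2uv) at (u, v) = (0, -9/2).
H = 0

With E = 4*v^2 + 1, F = 4*u*v, G = 4*u^2 + 1, L = 0, M = 2/sqrt(4*u^2 + 4*v^2 + 1), N = 0, assemble
  H = (EN − 2FM + GL) / (2(EG − F²)) = -8*u*v/(4*u^2 + 4*v^2 + 1)^(3/2).
At (u, v) = (0, -9/2): H = 0.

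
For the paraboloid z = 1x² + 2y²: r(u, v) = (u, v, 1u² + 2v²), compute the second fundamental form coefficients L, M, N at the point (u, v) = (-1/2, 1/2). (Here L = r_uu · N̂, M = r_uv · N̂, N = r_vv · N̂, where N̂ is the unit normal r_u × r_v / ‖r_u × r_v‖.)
L = sqrt(6)/3;  M = 0;  N = 2*sqrt(6)/3

Compute the unit normal N̂(u, v) = (-2*u/sqrt(4*u^2 + 16*v^2 + 1), -4*v/sqrt(4*u^2 + 16*v^2 + 1), 1/sqrt(4*u^2 + 16*v^2 + 1)), and the second partials r_uu, r_uv, r_vv. Take dot products:
  L(u, v) = r_uu · N̂ = 2/sqrt(4*u^2 + 16*v^2 + 1),
  M(u, v) = r_uv · N̂ = 0,
  N(u, v) = r_vv · N̂ = 4/sqrt(4*u^2 + 16*v^2 + 1).
Evaluating at (u, v) = (-1/2, 1/2):
  L = sqrt(6)/3, M = 0, N = 2*sqrt(6)/3.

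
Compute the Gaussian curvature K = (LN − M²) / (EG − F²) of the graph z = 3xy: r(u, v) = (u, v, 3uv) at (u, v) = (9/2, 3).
K = -144/1117249

Coefficients of the first fundamental form: E = 9*v^2 + 1, F = 9*u*v, G = 9*u^2 + 1.
Coefficients of the second fundamental form: L = 0, M = 3/sqrt(9*u^2 + 9*v^2 + 1), N = 0.
Assemble K = (LN − M²)/(EG − F²) = -9/(81*u^4 + 162*u^2*v^2 + 18*u^2 + 81*v^4 + 18*v^2 + 1). At (u, v) = (9/2, 3): K = -144/1117249.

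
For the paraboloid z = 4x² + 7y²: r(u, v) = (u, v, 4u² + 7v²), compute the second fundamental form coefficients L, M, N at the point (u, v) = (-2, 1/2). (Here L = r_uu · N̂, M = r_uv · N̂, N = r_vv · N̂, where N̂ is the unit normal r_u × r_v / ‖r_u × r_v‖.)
L = 4*sqrt(34)/51;  M = 0;  N = 7*sqrt(34)/51

Compute the unit normal N̂(u, v) = (-8*u/sqrt(64*u^2 + 196*v^2 + 1), -14*v/sqrt(64*u^2 + 196*v^2 + 1), 1/sqrt(64*u^2 + 196*v^2 + 1)), and the second partials r_uu, r_uv, r_vv. Take dot products:
  L(u, v) = r_uu · N̂ = 8/sqrt(64*u^2 + 196*v^2 + 1),
  M(u, v) = r_uv · N̂ = 0,
  N(u, v) = r_vv · N̂ = 14/sqrt(64*u^2 + 196*v^2 + 1).
Evaluating at (u, v) = (-2, 1/2):
  L = 4*sqrt(34)/51, M = 0, N = 7*sqrt(34)/51.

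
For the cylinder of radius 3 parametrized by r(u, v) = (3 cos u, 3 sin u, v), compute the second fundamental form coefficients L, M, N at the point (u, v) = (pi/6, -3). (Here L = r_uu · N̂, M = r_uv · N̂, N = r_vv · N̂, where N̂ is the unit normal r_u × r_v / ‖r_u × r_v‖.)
L = -3;  M = 0;  N = 0

Compute the unit normal N̂(u, v) = (cos(u), sin(u), 0), and the second partials r_uu, r_uv, r_vv. Take dot products:
  L(u, v) = r_uu · N̂ = -3,
  M(u, v) = r_uv · N̂ = 0,
  N(u, v) = r_vv · N̂ = 0.
Evaluating at (u, v) = (pi/6, -3):
  L = -3, M = 0, N = 0.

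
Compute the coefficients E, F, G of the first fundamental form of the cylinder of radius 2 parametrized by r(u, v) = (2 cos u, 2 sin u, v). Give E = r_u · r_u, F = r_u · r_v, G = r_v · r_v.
E = 4;  F = 0;  G = 1

Compute partials: r_u = (-2*sin(u), 2*cos(u), 0), r_v = (0, 0, 1). Then
  E = r_u · r_u = 4,
  F = r_u · r_v = 0,
  G = r_v · r_v = 1.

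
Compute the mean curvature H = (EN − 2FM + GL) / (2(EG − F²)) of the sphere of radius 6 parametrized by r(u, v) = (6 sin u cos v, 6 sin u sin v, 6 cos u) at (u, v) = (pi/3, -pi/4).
H = -1/6

With E = 36, F = 0, G = 36*sin(u)^2, L = -6*sin(u)/Abs(sin(u)), M = 0, N = -6*sin(u)^3/Abs(sin(u)), assemble
  H = (EN − 2FM + GL) / (2(EG − F²)) = -sin(u)/(6*Abs(sin(u))).
At (u, v) = (pi/3, -pi/4): H = -1/6.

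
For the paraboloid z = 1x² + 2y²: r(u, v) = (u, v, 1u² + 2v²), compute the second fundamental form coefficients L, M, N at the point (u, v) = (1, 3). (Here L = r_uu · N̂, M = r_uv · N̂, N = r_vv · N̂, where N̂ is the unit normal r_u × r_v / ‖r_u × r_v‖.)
L = 2*sqrt(149)/149;  M = 0;  N = 4*sqrt(149)/149

Compute the unit normal N̂(u, v) = (-2*u/sqrt(4*u^2 + 16*v^2 + 1), -4*v/sqrt(4*u^2 + 16*v^2 + 1), 1/sqrt(4*u^2 + 16*v^2 + 1)), and the second partials r_uu, r_uv, r_vv. Take dot products:
  L(u, v) = r_uu · N̂ = 2/sqrt(4*u^2 + 16*v^2 + 1),
  M(u, v) = r_uv · N̂ = 0,
  N(u, v) = r_vv · N̂ = 4/sqrt(4*u^2 + 16*v^2 + 1).
Evaluating at (u, v) = (1, 3):
  L = 2*sqrt(149)/149, M = 0, N = 4*sqrt(149)/149.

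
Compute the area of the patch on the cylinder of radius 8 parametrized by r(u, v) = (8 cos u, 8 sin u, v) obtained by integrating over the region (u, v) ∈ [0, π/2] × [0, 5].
Area = 20*pi

Area = ∫∫ √(EG − F²) du dv with √(EG − F²) = 8. Integrating over [0, π/2] × [0, 5] gives 20*pi.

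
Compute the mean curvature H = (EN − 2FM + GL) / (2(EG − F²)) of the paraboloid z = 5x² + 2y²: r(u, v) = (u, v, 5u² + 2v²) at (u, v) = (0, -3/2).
H = 187*sqrt(37)/1369

With E = 100*u^2 + 1, F = 40*u*v, G = 16*v^2 + 1, L = 10/sqrt(100*u^2 + 16*v^2 + 1), M = 0, N = 4/sqrt(100*u^2 + 16*v^2 + 1), assemble
  H = (EN − 2FM + GL) / (2(EG − F²)) = (200*u^2 + 80*v^2 + 7)/(100*u^2 + 16*v^2 + 1)^(3/2).
At (u, v) = (0, -3/2): H = 187*sqrt(37)/1369.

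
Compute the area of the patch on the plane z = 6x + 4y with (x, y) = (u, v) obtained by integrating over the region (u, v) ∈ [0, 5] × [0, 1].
Area = 5*sqrt(53)

Area = ∫∫ √(EG − F²) du dv with √(EG − F²) = sqrt(53). Integrating over [0, 5] × [0, 1] gives 5*sqrt(53).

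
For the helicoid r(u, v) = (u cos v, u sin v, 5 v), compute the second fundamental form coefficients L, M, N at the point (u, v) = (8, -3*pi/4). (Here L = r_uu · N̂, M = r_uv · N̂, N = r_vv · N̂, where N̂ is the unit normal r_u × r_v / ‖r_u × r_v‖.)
L = 0;  M = -5*sqrt(89)/89;  N = 0

Compute the unit normal N̂(u, v) = (5*sin(v)/sqrt(u^2 + 25), -5*cos(v)/sqrt(u^2 + 25), u/sqrt(u^2 + 25)), and the second partials r_uu, r_uv, r_vv. Take dot products:
  L(u, v) = r_uu · N̂ = 0,
  M(u, v) = r_uv · N̂ = -5/sqrt(u^2 + 25),
  N(u, v) = r_vv · N̂ = 0.
Evaluating at (u, v) = (8, -3*pi/4):
  L = 0, M = -5*sqrt(89)/89, N = 0.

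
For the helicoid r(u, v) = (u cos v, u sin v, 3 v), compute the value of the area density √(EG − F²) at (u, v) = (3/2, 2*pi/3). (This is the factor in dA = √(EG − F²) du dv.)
√(EG − F²)|_{(3/2, 2*pi/3)} = 3*sqrt(5)/2

E = 1, F = 0, G = u^2 + 9, so EG − F² = u^2 + 9. Taking the positive square root: √(EG − F²) = sqrt(u^2 + 9). At (u, v) = (3/2, 2*pi/3): 3*sqrt(5)/2.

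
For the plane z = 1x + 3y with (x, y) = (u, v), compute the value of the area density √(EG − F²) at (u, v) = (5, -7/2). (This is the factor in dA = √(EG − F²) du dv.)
√(EG − F²)|_{(5, -7/2)} = sqrt(11)

E = 2, F = 3, G = 10, so EG − F² = 11. Taking the positive square root: √(EG − F²) = sqrt(11). At (u, v) = (5, -7/2): sqrt(11).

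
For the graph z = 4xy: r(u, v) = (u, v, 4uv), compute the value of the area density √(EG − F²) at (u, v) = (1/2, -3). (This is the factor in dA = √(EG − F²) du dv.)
√(EG − F²)|_{(1/2, -3)} = sqrt(149)

E = 16*v^2 + 1, F = 16*u*v, G = 16*u^2 + 1, so EG − F² = 16*u^2 + 16*v^2 + 1. Taking the positive square root: √(EG − F²) = sqrt(16*u^2 + 16*v^2 + 1). At (u, v) = (1/2, -3): sqrt(149).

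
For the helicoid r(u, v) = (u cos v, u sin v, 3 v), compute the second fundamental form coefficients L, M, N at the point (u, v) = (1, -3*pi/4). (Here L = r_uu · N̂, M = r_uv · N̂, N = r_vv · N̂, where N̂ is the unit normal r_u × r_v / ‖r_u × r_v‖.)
L = 0;  M = -3*sqrt(10)/10;  N = 0

Compute the unit normal N̂(u, v) = (3*sin(v)/sqrt(u^2 + 9), -3*cos(v)/sqrt(u^2 + 9), u/sqrt(u^2 + 9)), and the second partials r_uu, r_uv, r_vv. Take dot products:
  L(u, v) = r_uu · N̂ = 0,
  M(u, v) = r_uv · N̂ = -3/sqrt(u^2 + 9),
  N(u, v) = r_vv · N̂ = 0.
Evaluating at (u, v) = (1, -3*pi/4):
  L = 0, M = -3*sqrt(10)/10, N = 0.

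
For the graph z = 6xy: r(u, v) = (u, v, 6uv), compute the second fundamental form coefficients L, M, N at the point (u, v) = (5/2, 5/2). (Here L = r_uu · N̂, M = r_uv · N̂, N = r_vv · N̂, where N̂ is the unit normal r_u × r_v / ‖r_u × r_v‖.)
L = 0;  M = 6*sqrt(451)/451;  N = 0

Compute the unit normal N̂(u, v) = (-6*v/sqrt(36*u^2 + 36*v^2 + 1), -6*u/sqrt(36*u^2 + 36*v^2 + 1), 1/sqrt(36*u^2 + 36*v^2 + 1)), and the second partials r_uu, r_uv, r_vv. Take dot products:
  L(u, v) = r_uu · N̂ = 0,
  M(u, v) = r_uv · N̂ = 6/sqrt(36*u^2 + 36*v^2 + 1),
  N(u, v) = r_vv · N̂ = 0.
Evaluating at (u, v) = (5/2, 5/2):
  L = 0, M = 6*sqrt(451)/451, N = 0.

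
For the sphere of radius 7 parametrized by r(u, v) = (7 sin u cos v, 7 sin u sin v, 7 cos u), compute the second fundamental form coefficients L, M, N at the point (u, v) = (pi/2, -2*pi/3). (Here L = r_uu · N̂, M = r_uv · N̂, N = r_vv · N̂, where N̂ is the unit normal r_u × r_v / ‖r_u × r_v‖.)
L = -7;  M = 0;  N = -7

Compute the unit normal N̂(u, v) = (sin(u)^2*cos(v)/Abs(sin(u)), sin(u)^2*sin(v)/Abs(sin(u)), sin(2*u)/(2*Abs(sin(u)))), and the second partials r_uu, r_uv, r_vv. Take dot products:
  L(u, v) = r_uu · N̂ = -7*sin(u)/Abs(sin(u)),
  M(u, v) = r_uv · N̂ = 0,
  N(u, v) = r_vv · N̂ = -7*sin(u)^3/Abs(sin(u)).
Evaluating at (u, v) = (pi/2, -2*pi/3):
  L = -7, M = 0, N = -7.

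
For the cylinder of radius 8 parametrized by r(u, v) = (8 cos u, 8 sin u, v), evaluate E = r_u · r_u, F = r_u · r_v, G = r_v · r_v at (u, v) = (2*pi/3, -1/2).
E = 64;  F = 0;  G = 1

Partials: r_u = (-8*sin(u), 8*cos(u), 0), r_v = (0, 0, 1). As functions of (u, v):
  E = r_u · r_u = 64,
  F = r_u · r_v = 0,
  G = r_v · r_v = 1.
Evaluating at (u, v) = (2*pi/3, -1/2): E = 64, F = 0, G = 1.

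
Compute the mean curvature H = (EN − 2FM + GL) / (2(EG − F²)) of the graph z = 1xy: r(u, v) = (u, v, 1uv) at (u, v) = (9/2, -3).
H = 108/1331

With E = v^2 + 1, F = u*v, G = u^2 + 1, L = 0, M = 1/sqrt(u^2 + v^2 + 1), N = 0, assemble
  H = (EN − 2FM + GL) / (2(EG − F²)) = -u*v/(u^2 + v^2 + 1)^(3/2).
At (u, v) = (9/2, -3): H = 108/1331.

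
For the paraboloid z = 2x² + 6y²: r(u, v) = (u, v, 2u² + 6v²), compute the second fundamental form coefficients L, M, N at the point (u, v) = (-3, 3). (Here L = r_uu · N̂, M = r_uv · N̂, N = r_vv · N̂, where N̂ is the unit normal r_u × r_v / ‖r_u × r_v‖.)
L = 4*sqrt(1441)/1441;  M = 0;  N = 12*sqrt(1441)/1441

Compute the unit normal N̂(u, v) = (-4*u/sqrt(16*u^2 + 144*v^2 + 1), -12*v/sqrt(16*u^2 + 144*v^2 + 1), 1/sqrt(16*u^2 + 144*v^2 + 1)), and the second partials r_uu, r_uv, r_vv. Take dot products:
  L(u, v) = r_uu · N̂ = 4/sqrt(16*u^2 + 144*v^2 + 1),
  M(u, v) = r_uv · N̂ = 0,
  N(u, v) = r_vv · N̂ = 12/sqrt(16*u^2 + 144*v^2 + 1).
Evaluating at (u, v) = (-3, 3):
  L = 4*sqrt(1441)/1441, M = 0, N = 12*sqrt(1441)/1441.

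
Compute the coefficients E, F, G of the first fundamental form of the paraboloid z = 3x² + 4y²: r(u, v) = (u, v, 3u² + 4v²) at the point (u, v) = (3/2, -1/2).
E = 82;  F = -36;  G = 17

Partials: r_u = (1, 0, 6*u), r_v = (0, 1, 8*v). As functions of (u, v):
  E = r_u · r_u = 36*u^2 + 1,
  F = r_u · r_v = 48*u*v,
  G = r_v · r_v = 64*v^2 + 1.
Evaluating at (u, v) = (3/2, -1/2): E = 82, F = -36, G = 17.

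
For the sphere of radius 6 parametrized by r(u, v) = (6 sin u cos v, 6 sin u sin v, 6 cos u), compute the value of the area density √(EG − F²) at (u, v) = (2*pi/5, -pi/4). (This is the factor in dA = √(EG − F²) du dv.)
√(EG − F²)|_{(2*pi/5, -pi/4)} = 9*sqrt(2*sqrt(5) + 10)

E = 36, F = 0, G = 36*sin(u)^2, so EG − F² = 1296*sin(u)^2. Taking the positive square root: √(EG − F²) = 36*Abs(sin(u)). At (u, v) = (2*pi/5, -pi/4): 9*sqrt(2*sqrt(5) + 10).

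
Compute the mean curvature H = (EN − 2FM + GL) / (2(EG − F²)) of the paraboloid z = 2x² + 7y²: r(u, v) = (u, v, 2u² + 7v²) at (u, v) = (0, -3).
H = 3537*sqrt(1765)/3115225

With E = 16*u^2 + 1, F = 56*u*v, G = 196*v^2 + 1, L = 4/sqrt(16*u^2 + 196*v^2 + 1), M = 0, N = 14/sqrt(16*u^2 + 196*v^2 + 1), assemble
  H = (EN − 2FM + GL) / (2(EG − F²)) = (112*u^2 + 392*v^2 + 9)/(16*u^2 + 196*v^2 + 1)^(3/2).
At (u, v) = (0, -3): H = 3537*sqrt(1765)/3115225.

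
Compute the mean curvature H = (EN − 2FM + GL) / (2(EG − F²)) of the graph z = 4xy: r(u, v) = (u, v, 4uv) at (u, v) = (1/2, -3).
H = 96*sqrt(149)/22201

With E = 16*v^2 + 1, F = 16*u*v, G = 16*u^2 + 1, L = 0, M = 4/sqrt(16*u^2 + 16*v^2 + 1), N = 0, assemble
  H = (EN − 2FM + GL) / (2(EG − F²)) = -64*u*v/(16*u^2 + 16*v^2 + 1)^(3/2).
At (u, v) = (1/2, -3): H = 96*sqrt(149)/22201.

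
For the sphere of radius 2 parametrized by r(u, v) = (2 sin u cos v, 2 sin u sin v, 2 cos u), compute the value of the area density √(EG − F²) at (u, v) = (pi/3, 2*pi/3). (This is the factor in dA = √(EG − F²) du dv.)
√(EG − F²)|_{(pi/3, 2*pi/3)} = 2*sqrt(3)

E = 4, F = 0, G = 4*sin(u)^2, so EG − F² = 16*sin(u)^2. Taking the positive square root: √(EG − F²) = 4*Abs(sin(u)). At (u, v) = (pi/3, 2*pi/3): 2*sqrt(3).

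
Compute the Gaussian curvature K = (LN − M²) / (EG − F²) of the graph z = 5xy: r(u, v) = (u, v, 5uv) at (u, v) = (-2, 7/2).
K = -400/2653641

Coefficients of the first fundamental form: E = 25*v^2 + 1, F = 25*u*v, G = 25*u^2 + 1.
Coefficients of the second fundamental form: L = 0, M = 5/sqrt(25*u^2 + 25*v^2 + 1), N = 0.
Assemble K = (LN − M²)/(EG − F²) = -25/(625*u^4 + 1250*u^2*v^2 + 50*u^2 + 625*v^4 + 50*v^2 + 1). At (u, v) = (-2, 7/2): K = -400/2653641.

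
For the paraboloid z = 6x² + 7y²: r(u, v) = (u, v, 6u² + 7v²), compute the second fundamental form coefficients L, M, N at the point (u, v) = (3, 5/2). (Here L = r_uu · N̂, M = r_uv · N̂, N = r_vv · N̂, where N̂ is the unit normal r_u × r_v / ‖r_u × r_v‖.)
L = 6*sqrt(2522)/1261;  M = 0;  N = 7*sqrt(2522)/1261

Compute the unit normal N̂(u, v) = (-12*u/sqrt(144*u^2 + 196*v^2 + 1), -14*v/sqrt(144*u^2 + 196*v^2 + 1), 1/sqrt(144*u^2 + 196*v^2 + 1)), and the second partials r_uu, r_uv, r_vv. Take dot products:
  L(u, v) = r_uu · N̂ = 12/sqrt(144*u^2 + 196*v^2 + 1),
  M(u, v) = r_uv · N̂ = 0,
  N(u, v) = r_vv · N̂ = 14/sqrt(144*u^2 + 196*v^2 + 1).
Evaluating at (u, v) = (3, 5/2):
  L = 6*sqrt(2522)/1261, M = 0, N = 7*sqrt(2522)/1261.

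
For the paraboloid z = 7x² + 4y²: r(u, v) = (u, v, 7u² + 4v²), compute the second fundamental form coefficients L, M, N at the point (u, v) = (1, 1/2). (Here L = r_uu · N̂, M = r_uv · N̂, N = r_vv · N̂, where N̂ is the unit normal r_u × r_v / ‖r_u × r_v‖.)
L = 14*sqrt(213)/213;  M = 0;  N = 8*sqrt(213)/213

Compute the unit normal N̂(u, v) = (-14*u/sqrt(196*u^2 + 64*v^2 + 1), -8*v/sqrt(196*u^2 + 64*v^2 + 1), 1/sqrt(196*u^2 + 64*v^2 + 1)), and the second partials r_uu, r_uv, r_vv. Take dot products:
  L(u, v) = r_uu · N̂ = 14/sqrt(196*u^2 + 64*v^2 + 1),
  M(u, v) = r_uv · N̂ = 0,
  N(u, v) = r_vv · N̂ = 8/sqrt(196*u^2 + 64*v^2 + 1).
Evaluating at (u, v) = (1, 1/2):
  L = 14*sqrt(213)/213, M = 0, N = 8*sqrt(213)/213.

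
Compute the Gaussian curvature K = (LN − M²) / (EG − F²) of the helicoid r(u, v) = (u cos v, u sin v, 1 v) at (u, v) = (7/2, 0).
K = -16/2809

Coefficients of the first fundamental form: E = 1, F = 0, G = u^2 + 1.
Coefficients of the second fundamental form: L = 0, M = -1/sqrt(u^2 + 1), N = 0.
Assemble K = (LN − M²)/(EG − F²) = -1/(u^2 + 1)^2. At (u, v) = (7/2, 0): K = -16/2809.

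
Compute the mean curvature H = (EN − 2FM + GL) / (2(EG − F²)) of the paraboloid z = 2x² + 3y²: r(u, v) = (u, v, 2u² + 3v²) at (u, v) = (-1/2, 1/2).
H = 5*sqrt(14)/28

With E = 16*u^2 + 1, F = 24*u*v, G = 36*v^2 + 1, L = 4/sqrt(16*u^2 + 36*v^2 + 1), M = 0, N = 6/sqrt(16*u^2 + 36*v^2 + 1), assemble
  H = (EN − 2FM + GL) / (2(EG − F²)) = (48*u^2 + 72*v^2 + 5)/(16*u^2 + 36*v^2 + 1)^(3/2).
At (u, v) = (-1/2, 1/2): H = 5*sqrt(14)/28.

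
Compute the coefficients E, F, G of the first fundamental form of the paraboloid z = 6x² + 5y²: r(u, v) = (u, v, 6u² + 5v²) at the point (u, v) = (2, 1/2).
E = 577;  F = 120;  G = 26

Partials: r_u = (1, 0, 12*u), r_v = (0, 1, 10*v). As functions of (u, v):
  E = r_u · r_u = 144*u^2 + 1,
  F = r_u · r_v = 120*u*v,
  G = r_v · r_v = 100*v^2 + 1.
Evaluating at (u, v) = (2, 1/2): E = 577, F = 120, G = 26.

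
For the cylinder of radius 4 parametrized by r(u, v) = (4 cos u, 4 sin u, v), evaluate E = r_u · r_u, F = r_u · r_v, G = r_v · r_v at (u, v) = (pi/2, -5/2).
E = 16;  F = 0;  G = 1

Partials: r_u = (-4*sin(u), 4*cos(u), 0), r_v = (0, 0, 1). As functions of (u, v):
  E = r_u · r_u = 16,
  F = r_u · r_v = 0,
  G = r_v · r_v = 1.
Evaluating at (u, v) = (pi/2, -5/2): E = 16, F = 0, G = 1.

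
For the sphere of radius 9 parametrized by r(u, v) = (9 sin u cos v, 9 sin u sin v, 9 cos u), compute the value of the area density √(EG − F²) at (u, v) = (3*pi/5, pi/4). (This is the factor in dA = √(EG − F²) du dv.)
√(EG − F²)|_{(3*pi/5, pi/4)} = 81*sqrt(2*sqrt(5) + 10)/4

E = 81, F = 0, G = 81*sin(u)^2, so EG − F² = 6561*sin(u)^2. Taking the positive square root: √(EG − F²) = 81*Abs(sin(u)). At (u, v) = (3*pi/5, pi/4): 81*sqrt(2*sqrt(5) + 10)/4.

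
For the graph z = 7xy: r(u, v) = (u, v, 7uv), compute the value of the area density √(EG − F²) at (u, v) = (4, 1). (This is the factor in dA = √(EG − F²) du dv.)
√(EG − F²)|_{(4, 1)} = sqrt(834)

E = 49*v^2 + 1, F = 49*u*v, G = 49*u^2 + 1, so EG − F² = 49*u^2 + 49*v^2 + 1. Taking the positive square root: √(EG − F²) = sqrt(49*u^2 + 49*v^2 + 1). At (u, v) = (4, 1): sqrt(834).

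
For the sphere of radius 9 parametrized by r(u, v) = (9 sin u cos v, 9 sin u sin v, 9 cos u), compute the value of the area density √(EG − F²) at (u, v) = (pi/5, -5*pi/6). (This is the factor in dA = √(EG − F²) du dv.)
√(EG − F²)|_{(pi/5, -5*pi/6)} = 81*sqrt(10 - 2*sqrt(5))/4

E = 81, F = 0, G = 81*sin(u)^2, so EG − F² = 6561*sin(u)^2. Taking the positive square root: √(EG − F²) = 81*Abs(sin(u)). At (u, v) = (pi/5, -5*pi/6): 81*sqrt(10 - 2*sqrt(5))/4.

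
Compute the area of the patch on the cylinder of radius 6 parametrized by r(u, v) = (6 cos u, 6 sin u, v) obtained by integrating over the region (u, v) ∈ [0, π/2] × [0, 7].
Area = 21*pi

Area = ∫∫ √(EG − F²) du dv with √(EG − F²) = 6. Integrating over [0, π/2] × [0, 7] gives 21*pi.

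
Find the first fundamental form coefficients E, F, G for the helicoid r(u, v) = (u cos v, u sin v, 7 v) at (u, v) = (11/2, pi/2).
E = 1;  F = 0;  G = 317/4

Partials: r_u = (cos(v), sin(v), 0), r_v = (-u*sin(v), u*cos(v), 7). As functions of (u, v):
  E = r_u · r_u = 1,
  F = r_u · r_v = 0,
  G = r_v · r_v = u^2 + 49.
Evaluating at (u, v) = (11/2, pi/2): E = 1, F = 0, G = 317/4.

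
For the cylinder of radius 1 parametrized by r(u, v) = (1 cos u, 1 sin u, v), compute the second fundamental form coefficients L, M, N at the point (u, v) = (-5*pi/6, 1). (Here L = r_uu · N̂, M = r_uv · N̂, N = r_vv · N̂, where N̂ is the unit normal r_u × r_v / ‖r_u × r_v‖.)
L = -1;  M = 0;  N = 0

Compute the unit normal N̂(u, v) = (cos(u), sin(u), 0), and the second partials r_uu, r_uv, r_vv. Take dot products:
  L(u, v) = r_uu · N̂ = -1,
  M(u, v) = r_uv · N̂ = 0,
  N(u, v) = r_vv · N̂ = 0.
Evaluating at (u, v) = (-5*pi/6, 1):
  L = -1, M = 0, N = 0.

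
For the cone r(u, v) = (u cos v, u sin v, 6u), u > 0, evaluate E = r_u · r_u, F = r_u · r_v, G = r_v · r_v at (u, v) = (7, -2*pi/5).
E = 37;  F = 0;  G = 49

Partials: r_u = (cos(v), sin(v), 6), r_v = (-u*sin(v), u*cos(v), 0). As functions of (u, v):
  E = r_u · r_u = 37,
  F = r_u · r_v = 0,
  G = r_v · r_v = u^2.
Evaluating at (u, v) = (7, -2*pi/5): E = 37, F = 0, G = 49.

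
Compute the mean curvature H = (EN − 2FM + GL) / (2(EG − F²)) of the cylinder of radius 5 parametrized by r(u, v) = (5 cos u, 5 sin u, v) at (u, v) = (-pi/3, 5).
H = -1/10

With E = 25, F = 0, G = 1, L = -5, M = 0, N = 0, assemble
  H = (EN − 2FM + GL) / (2(EG − F²)) = -1/10.
At (u, v) = (-pi/3, 5): H = -1/10.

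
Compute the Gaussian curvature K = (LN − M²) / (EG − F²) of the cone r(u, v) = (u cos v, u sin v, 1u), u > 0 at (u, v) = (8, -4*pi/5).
K = 0

Coefficients of the first fundamental form: E = 2, F = 0, G = u^2.
Coefficients of the second fundamental form: L = 0, M = 0, N = sqrt(2)*u^2/(2*Abs(u)).
Assemble K = (LN − M²)/(EG − F²) = 0. At (u, v) = (8, -4*pi/5): K = 0.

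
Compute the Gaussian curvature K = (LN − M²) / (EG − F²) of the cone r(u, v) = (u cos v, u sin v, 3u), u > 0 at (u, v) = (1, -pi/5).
K = 0

Coefficients of the first fundamental form: E = 10, F = 0, G = u^2.
Coefficients of the second fundamental form: L = 0, M = 0, N = 3*sqrt(10)*u^2/(10*Abs(u)).
Assemble K = (LN − M²)/(EG − F²) = 0. At (u, v) = (1, -pi/5): K = 0.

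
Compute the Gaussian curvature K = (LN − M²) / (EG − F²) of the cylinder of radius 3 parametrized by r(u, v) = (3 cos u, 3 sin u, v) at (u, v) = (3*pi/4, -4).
K = 0

Coefficients of the first fundamental form: E = 9, F = 0, G = 1.
Coefficients of the second fundamental form: L = -3, M = 0, N = 0.
Assemble K = (LN − M²)/(EG − F²) = 0. At (u, v) = (3*pi/4, -4): K = 0.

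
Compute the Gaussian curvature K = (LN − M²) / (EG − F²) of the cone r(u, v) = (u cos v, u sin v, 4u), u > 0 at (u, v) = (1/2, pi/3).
K = 0

Coefficients of the first fundamental form: E = 17, F = 0, G = u^2.
Coefficients of the second fundamental form: L = 0, M = 0, N = 4*sqrt(17)*u^2/(17*Abs(u)).
Assemble K = (LN − M²)/(EG − F²) = 0. At (u, v) = (1/2, pi/3): K = 0.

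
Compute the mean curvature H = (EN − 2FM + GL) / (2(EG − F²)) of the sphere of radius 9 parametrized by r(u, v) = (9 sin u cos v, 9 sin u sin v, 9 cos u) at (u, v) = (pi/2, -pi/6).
H = -1/9

With E = 81, F = 0, G = 81*sin(u)^2, L = -9*sin(u)/Abs(sin(u)), M = 0, N = -9*sin(u)^3/Abs(sin(u)), assemble
  H = (EN − 2FM + GL) / (2(EG − F²)) = -sin(u)/(9*Abs(sin(u))).
At (u, v) = (pi/2, -pi/6): H = -1/9.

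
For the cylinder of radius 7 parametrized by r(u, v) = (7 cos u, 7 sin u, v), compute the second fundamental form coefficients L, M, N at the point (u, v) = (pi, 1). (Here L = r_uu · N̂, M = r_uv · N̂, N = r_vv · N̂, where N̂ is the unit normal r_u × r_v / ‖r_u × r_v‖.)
L = -7;  M = 0;  N = 0

Compute the unit normal N̂(u, v) = (cos(u), sin(u), 0), and the second partials r_uu, r_uv, r_vv. Take dot products:
  L(u, v) = r_uu · N̂ = -7,
  M(u, v) = r_uv · N̂ = 0,
  N(u, v) = r_vv · N̂ = 0.
Evaluating at (u, v) = (pi, 1):
  L = -7, M = 0, N = 0.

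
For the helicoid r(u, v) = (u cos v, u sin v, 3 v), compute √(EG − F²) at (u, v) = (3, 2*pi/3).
√(EG − F²)|_{(3, 2*pi/3)} = 3*sqrt(2)

E = 1, F = 0, G = u^2 + 9; EG − F² = u^2 + 9; √(EG − F²) = sqrt(u^2 + 9). At the given point: 3*sqrt(2).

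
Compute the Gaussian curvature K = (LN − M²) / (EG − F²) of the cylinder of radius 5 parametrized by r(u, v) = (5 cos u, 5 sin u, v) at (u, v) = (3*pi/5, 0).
K = 0

Coefficients of the first fundamental form: E = 25, F = 0, G = 1.
Coefficients of the second fundamental form: L = -5, M = 0, N = 0.
Assemble K = (LN − M²)/(EG − F²) = 0. At (u, v) = (3*pi/5, 0): K = 0.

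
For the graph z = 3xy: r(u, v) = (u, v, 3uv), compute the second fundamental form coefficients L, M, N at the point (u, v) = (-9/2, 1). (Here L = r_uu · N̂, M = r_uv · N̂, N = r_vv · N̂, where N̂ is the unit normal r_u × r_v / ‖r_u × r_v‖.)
L = 0;  M = 6*sqrt(769)/769;  N = 0

Compute the unit normal N̂(u, v) = (-3*v/sqrt(9*u^2 + 9*v^2 + 1), -3*u/sqrt(9*u^2 + 9*v^2 + 1), 1/sqrt(9*u^2 + 9*v^2 + 1)), and the second partials r_uu, r_uv, r_vv. Take dot products:
  L(u, v) = r_uu · N̂ = 0,
  M(u, v) = r_uv · N̂ = 3/sqrt(9*u^2 + 9*v^2 + 1),
  N(u, v) = r_vv · N̂ = 0.
Evaluating at (u, v) = (-9/2, 1):
  L = 0, M = 6*sqrt(769)/769, N = 0.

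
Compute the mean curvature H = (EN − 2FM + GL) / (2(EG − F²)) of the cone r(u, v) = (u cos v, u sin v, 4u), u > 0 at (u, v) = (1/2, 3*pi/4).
H = 4*sqrt(17)/17

With E = 17, F = 0, G = u^2, L = 0, M = 0, N = 4*sqrt(17)*u^2/(17*Abs(u)), assemble
  H = (EN − 2FM + GL) / (2(EG − F²)) = 2*sqrt(17)/(17*Abs(u)).
At (u, v) = (1/2, 3*pi/4): H = 4*sqrt(17)/17.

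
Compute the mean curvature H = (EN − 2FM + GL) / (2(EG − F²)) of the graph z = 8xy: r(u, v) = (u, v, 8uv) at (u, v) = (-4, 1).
H = 2048/35937

With E = 64*v^2 + 1, F = 64*u*v, G = 64*u^2 + 1, L = 0, M = 8/sqrt(64*u^2 + 64*v^2 + 1), N = 0, assemble
  H = (EN − 2FM + GL) / (2(EG − F²)) = -512*u*v/(64*u^2 + 64*v^2 + 1)^(3/2).
At (u, v) = (-4, 1): H = 2048/35937.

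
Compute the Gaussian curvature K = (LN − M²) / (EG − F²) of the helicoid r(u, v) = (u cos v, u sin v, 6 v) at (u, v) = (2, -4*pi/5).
K = -9/400

Coefficients of the first fundamental form: E = 1, F = 0, G = u^2 + 36.
Coefficients of the second fundamental form: L = 0, M = -6/sqrt(u^2 + 36), N = 0.
Assemble K = (LN − M²)/(EG − F²) = -36/(u^2 + 36)^2. At (u, v) = (2, -4*pi/5): K = -9/400.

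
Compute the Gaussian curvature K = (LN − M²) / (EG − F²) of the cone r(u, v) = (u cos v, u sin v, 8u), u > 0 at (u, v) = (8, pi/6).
K = 0

Coefficients of the first fundamental form: E = 65, F = 0, G = u^2.
Coefficients of the second fundamental form: L = 0, M = 0, N = 8*sqrt(65)*u^2/(65*Abs(u)).
Assemble K = (LN − M²)/(EG − F²) = 0. At (u, v) = (8, pi/6): K = 0.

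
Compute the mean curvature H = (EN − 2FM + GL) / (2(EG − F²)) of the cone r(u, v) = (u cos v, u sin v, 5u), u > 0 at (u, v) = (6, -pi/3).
H = 5*sqrt(26)/312

With E = 26, F = 0, G = u^2, L = 0, M = 0, N = 5*sqrt(26)*u^2/(26*Abs(u)), assemble
  H = (EN − 2FM + GL) / (2(EG − F²)) = 5*sqrt(26)/(52*Abs(u)).
At (u, v) = (6, -pi/3): H = 5*sqrt(26)/312.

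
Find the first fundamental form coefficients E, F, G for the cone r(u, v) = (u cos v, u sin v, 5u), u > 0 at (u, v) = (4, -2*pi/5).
E = 26;  F = 0;  G = 16

Partials: r_u = (cos(v), sin(v), 5), r_v = (-u*sin(v), u*cos(v), 0). As functions of (u, v):
  E = r_u · r_u = 26,
  F = r_u · r_v = 0,
  G = r_v · r_v = u^2.
Evaluating at (u, v) = (4, -2*pi/5): E = 26, F = 0, G = 16.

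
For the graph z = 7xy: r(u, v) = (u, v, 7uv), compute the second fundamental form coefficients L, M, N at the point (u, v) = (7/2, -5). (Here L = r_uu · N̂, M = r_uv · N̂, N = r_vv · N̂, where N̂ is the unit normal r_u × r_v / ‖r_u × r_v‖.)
L = 0;  M = 14*sqrt(7305)/7305;  N = 0

Compute the unit normal N̂(u, v) = (-7*v/sqrt(49*u^2 + 49*v^2 + 1), -7*u/sqrt(49*u^2 + 49*v^2 + 1), 1/sqrt(49*u^2 + 49*v^2 + 1)), and the second partials r_uu, r_uv, r_vv. Take dot products:
  L(u, v) = r_uu · N̂ = 0,
  M(u, v) = r_uv · N̂ = 7/sqrt(49*u^2 + 49*v^2 + 1),
  N(u, v) = r_vv · N̂ = 0.
Evaluating at (u, v) = (7/2, -5):
  L = 0, M = 14*sqrt(7305)/7305, N = 0.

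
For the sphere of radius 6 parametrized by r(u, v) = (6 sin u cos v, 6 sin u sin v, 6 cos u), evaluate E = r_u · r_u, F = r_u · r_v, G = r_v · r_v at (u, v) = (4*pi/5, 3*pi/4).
E = 36;  F = 0;  G = 45/2 - 9*sqrt(5)/2

Partials: r_u = (6*cos(u)*cos(v), 6*sin(v)*cos(u), -6*sin(u)), r_v = (-6*sin(u)*sin(v), 6*sin(u)*cos(v), 0). As functions of (u, v):
  E = r_u · r_u = 36,
  F = r_u · r_v = 0,
  G = r_v · r_v = 36*sin(u)^2.
Evaluating at (u, v) = (4*pi/5, 3*pi/4): E = 36, F = 0, G = 45/2 - 9*sqrt(5)/2.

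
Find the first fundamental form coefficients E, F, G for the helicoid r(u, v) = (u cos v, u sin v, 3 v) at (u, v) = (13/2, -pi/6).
E = 1;  F = 0;  G = 205/4

Partials: r_u = (cos(v), sin(v), 0), r_v = (-u*sin(v), u*cos(v), 3). As functions of (u, v):
  E = r_u · r_u = 1,
  F = r_u · r_v = 0,
  G = r_v · r_v = u^2 + 9.
Evaluating at (u, v) = (13/2, -pi/6): E = 1, F = 0, G = 205/4.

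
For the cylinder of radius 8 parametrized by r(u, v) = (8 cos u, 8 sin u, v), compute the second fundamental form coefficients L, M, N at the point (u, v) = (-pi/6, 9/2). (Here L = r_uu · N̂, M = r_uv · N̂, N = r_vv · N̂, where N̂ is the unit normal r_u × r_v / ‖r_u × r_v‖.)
L = -8;  M = 0;  N = 0

Compute the unit normal N̂(u, v) = (cos(u), sin(u), 0), and the second partials r_uu, r_uv, r_vv. Take dot products:
  L(u, v) = r_uu · N̂ = -8,
  M(u, v) = r_uv · N̂ = 0,
  N(u, v) = r_vv · N̂ = 0.
Evaluating at (u, v) = (-pi/6, 9/2):
  L = -8, M = 0, N = 0.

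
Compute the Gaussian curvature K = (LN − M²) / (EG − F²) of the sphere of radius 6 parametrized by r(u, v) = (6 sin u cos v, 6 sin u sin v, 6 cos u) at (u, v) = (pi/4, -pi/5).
K = 1/36

Coefficients of the first fundamental form: E = 36, F = 0, G = 36*sin(u)^2.
Coefficients of the second fundamental form: L = -6*sin(u)/Abs(sin(u)), M = 0, N = -6*sin(u)^3/Abs(sin(u)).
Assemble K = (LN − M²)/(EG − F²) = 1/36. At (u, v) = (pi/4, -pi/5): K = 1/36.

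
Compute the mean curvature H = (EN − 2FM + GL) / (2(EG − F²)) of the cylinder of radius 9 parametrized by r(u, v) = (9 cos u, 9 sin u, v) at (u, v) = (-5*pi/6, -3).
H = -1/18

With E = 81, F = 0, G = 1, L = -9, M = 0, N = 0, assemble
  H = (EN − 2FM + GL) / (2(EG − F²)) = -1/18.
At (u, v) = (-5*pi/6, -3): H = -1/18.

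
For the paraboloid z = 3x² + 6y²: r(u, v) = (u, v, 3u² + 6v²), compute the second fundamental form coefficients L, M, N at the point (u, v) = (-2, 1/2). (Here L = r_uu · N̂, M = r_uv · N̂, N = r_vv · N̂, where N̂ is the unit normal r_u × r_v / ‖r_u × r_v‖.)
L = 6*sqrt(181)/181;  M = 0;  N = 12*sqrt(181)/181

Compute the unit normal N̂(u, v) = (-6*u/sqrt(36*u^2 + 144*v^2 + 1), -12*v/sqrt(36*u^2 + 144*v^2 + 1), 1/sqrt(36*u^2 + 144*v^2 + 1)), and the second partials r_uu, r_uv, r_vv. Take dot products:
  L(u, v) = r_uu · N̂ = 6/sqrt(36*u^2 + 144*v^2 + 1),
  M(u, v) = r_uv · N̂ = 0,
  N(u, v) = r_vv · N̂ = 12/sqrt(36*u^2 + 144*v^2 + 1).
Evaluating at (u, v) = (-2, 1/2):
  L = 6*sqrt(181)/181, M = 0, N = 12*sqrt(181)/181.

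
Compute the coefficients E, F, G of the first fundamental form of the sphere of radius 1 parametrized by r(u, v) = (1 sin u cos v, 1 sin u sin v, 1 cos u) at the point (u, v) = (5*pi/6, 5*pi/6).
E = 1;  F = 0;  G = 1/4

Partials: r_u = (cos(u)*cos(v), sin(v)*cos(u), -sin(u)), r_v = (-sin(u)*sin(v), sin(u)*cos(v), 0). As functions of (u, v):
  E = r_u · r_u = 1,
  F = r_u · r_v = 0,
  G = r_v · r_v = sin(u)^2.
Evaluating at (u, v) = (5*pi/6, 5*pi/6): E = 1, F = 0, G = 1/4.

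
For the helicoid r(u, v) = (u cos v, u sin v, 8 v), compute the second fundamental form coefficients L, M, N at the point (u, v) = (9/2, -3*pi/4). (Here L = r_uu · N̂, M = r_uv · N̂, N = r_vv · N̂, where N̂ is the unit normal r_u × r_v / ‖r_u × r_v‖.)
L = 0;  M = -16*sqrt(337)/337;  N = 0

Compute the unit normal N̂(u, v) = (8*sin(v)/sqrt(u^2 + 64), -8*cos(v)/sqrt(u^2 + 64), u/sqrt(u^2 + 64)), and the second partials r_uu, r_uv, r_vv. Take dot products:
  L(u, v) = r_uu · N̂ = 0,
  M(u, v) = r_uv · N̂ = -8/sqrt(u^2 + 64),
  N(u, v) = r_vv · N̂ = 0.
Evaluating at (u, v) = (9/2, -3*pi/4):
  L = 0, M = -16*sqrt(337)/337, N = 0.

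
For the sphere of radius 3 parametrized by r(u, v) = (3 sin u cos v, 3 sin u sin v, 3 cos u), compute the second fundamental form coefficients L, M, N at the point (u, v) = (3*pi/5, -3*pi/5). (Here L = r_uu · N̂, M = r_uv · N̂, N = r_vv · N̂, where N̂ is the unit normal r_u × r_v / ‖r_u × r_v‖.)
L = -3;  M = 0;  N = -15/8 - 3*sqrt(5)/8

Compute the unit normal N̂(u, v) = (sin(u)^2*cos(v)/Abs(sin(u)), sin(u)^2*sin(v)/Abs(sin(u)), sin(2*u)/(2*Abs(sin(u)))), and the second partials r_uu, r_uv, r_vv. Take dot products:
  L(u, v) = r_uu · N̂ = -3*sin(u)/Abs(sin(u)),
  M(u, v) = r_uv · N̂ = 0,
  N(u, v) = r_vv · N̂ = -3*sin(u)^3/Abs(sin(u)).
Evaluating at (u, v) = (3*pi/5, -3*pi/5):
  L = -3, M = 0, N = -15/8 - 3*sqrt(5)/8.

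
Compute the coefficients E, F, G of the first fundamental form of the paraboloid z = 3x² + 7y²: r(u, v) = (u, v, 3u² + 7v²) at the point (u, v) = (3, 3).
E = 325;  F = 756;  G = 1765

Partials: r_u = (1, 0, 6*u), r_v = (0, 1, 14*v). As functions of (u, v):
  E = r_u · r_u = 36*u^2 + 1,
  F = r_u · r_v = 84*u*v,
  G = r_v · r_v = 196*v^2 + 1.
Evaluating at (u, v) = (3, 3): E = 325, F = 756, G = 1765.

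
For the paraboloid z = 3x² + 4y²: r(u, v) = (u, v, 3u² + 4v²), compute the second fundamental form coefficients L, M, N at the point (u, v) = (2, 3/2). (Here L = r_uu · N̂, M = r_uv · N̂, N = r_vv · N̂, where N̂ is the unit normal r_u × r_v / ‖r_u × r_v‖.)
L = 6/17;  M = 0;  N = 8/17

Compute the unit normal N̂(u, v) = (-6*u/sqrt(36*u^2 + 64*v^2 + 1), -8*v/sqrt(36*u^2 + 64*v^2 + 1), 1/sqrt(36*u^2 + 64*v^2 + 1)), and the second partials r_uu, r_uv, r_vv. Take dot products:
  L(u, v) = r_uu · N̂ = 6/sqrt(36*u^2 + 64*v^2 + 1),
  M(u, v) = r_uv · N̂ = 0,
  N(u, v) = r_vv · N̂ = 8/sqrt(36*u^2 + 64*v^2 + 1).
Evaluating at (u, v) = (2, 3/2):
  L = 6/17, M = 0, N = 8/17.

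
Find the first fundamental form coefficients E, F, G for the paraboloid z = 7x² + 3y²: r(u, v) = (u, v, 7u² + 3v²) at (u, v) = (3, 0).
E = 1765;  F = 0;  G = 1

Partials: r_u = (1, 0, 14*u), r_v = (0, 1, 6*v). As functions of (u, v):
  E = r_u · r_u = 196*u^2 + 1,
  F = r_u · r_v = 84*u*v,
  G = r_v · r_v = 36*v^2 + 1.
Evaluating at (u, v) = (3, 0): E = 1765, F = 0, G = 1.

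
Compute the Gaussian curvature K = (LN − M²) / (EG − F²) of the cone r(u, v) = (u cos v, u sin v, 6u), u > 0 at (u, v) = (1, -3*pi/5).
K = 0

Coefficients of the first fundamental form: E = 37, F = 0, G = u^2.
Coefficients of the second fundamental form: L = 0, M = 0, N = 6*sqrt(37)*u^2/(37*Abs(u)).
Assemble K = (LN − M²)/(EG − F²) = 0. At (u, v) = (1, -3*pi/5): K = 0.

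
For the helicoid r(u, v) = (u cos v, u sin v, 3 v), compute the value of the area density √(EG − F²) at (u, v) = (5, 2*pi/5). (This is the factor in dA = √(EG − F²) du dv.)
√(EG − F²)|_{(5, 2*pi/5)} = sqrt(34)

E = 1, F = 0, G = u^2 + 9, so EG − F² = u^2 + 9. Taking the positive square root: √(EG − F²) = sqrt(u^2 + 9). At (u, v) = (5, 2*pi/5): sqrt(34).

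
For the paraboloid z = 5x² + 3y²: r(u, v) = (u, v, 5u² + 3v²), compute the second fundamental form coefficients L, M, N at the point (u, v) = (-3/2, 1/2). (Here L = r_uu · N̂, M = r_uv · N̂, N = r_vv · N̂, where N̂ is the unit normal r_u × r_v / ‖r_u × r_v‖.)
L = 2*sqrt(235)/47;  M = 0;  N = 6*sqrt(235)/235

Compute the unit normal N̂(u, v) = (-10*u/sqrt(100*u^2 + 36*v^2 + 1), -6*v/sqrt(100*u^2 + 36*v^2 + 1), 1/sqrt(100*u^2 + 36*v^2 + 1)), and the second partials r_uu, r_uv, r_vv. Take dot products:
  L(u, v) = r_uu · N̂ = 10/sqrt(100*u^2 + 36*v^2 + 1),
  M(u, v) = r_uv · N̂ = 0,
  N(u, v) = r_vv · N̂ = 6/sqrt(100*u^2 + 36*v^2 + 1).
Evaluating at (u, v) = (-3/2, 1/2):
  L = 2*sqrt(235)/47, M = 0, N = 6*sqrt(235)/235.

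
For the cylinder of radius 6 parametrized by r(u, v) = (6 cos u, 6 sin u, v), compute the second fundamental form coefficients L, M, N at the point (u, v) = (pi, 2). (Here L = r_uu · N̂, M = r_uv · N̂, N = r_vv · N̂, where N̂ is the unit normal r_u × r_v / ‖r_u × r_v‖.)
L = -6;  M = 0;  N = 0

Compute the unit normal N̂(u, v) = (cos(u), sin(u), 0), and the second partials r_uu, r_uv, r_vv. Take dot products:
  L(u, v) = r_uu · N̂ = -6,
  M(u, v) = r_uv · N̂ = 0,
  N(u, v) = r_vv · N̂ = 0.
Evaluating at (u, v) = (pi, 2):
  L = -6, M = 0, N = 0.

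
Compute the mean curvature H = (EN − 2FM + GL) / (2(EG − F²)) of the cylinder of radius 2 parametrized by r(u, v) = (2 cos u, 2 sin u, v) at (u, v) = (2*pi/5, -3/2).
H = -1/4

With E = 4, F = 0, G = 1, L = -2, M = 0, N = 0, assemble
  H = (EN − 2FM + GL) / (2(EG − F²)) = -1/4.
At (u, v) = (2*pi/5, -3/2): H = -1/4.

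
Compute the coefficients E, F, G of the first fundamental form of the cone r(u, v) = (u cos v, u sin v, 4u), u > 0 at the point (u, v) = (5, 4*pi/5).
E = 17;  F = 0;  G = 25

Partials: r_u = (cos(v), sin(v), 4), r_v = (-u*sin(v), u*cos(v), 0). As functions of (u, v):
  E = r_u · r_u = 17,
  F = r_u · r_v = 0,
  G = r_v · r_v = u^2.
Evaluating at (u, v) = (5, 4*pi/5): E = 17, F = 0, G = 25.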